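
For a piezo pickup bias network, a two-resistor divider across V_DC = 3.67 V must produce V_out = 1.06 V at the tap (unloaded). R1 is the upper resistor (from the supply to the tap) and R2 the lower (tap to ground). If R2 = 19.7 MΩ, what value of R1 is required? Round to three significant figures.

Required fraction k = V_out/V_DC = 0.2888.
So R1 = R2 · (V_DC/V_out − 1) = 19.7 × (3.67/1.06 − 1) = 19.7 × 2.462 = 48.51 MΩ.

R1 ≈ 48.5 MΩ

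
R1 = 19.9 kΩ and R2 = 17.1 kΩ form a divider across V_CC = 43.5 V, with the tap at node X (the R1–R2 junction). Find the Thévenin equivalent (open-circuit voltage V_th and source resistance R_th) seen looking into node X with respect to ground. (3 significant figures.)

V_th ≈ 20.1 V, R_th ≈ 9.20 kΩ

Open-circuit (no load on X): V_th = V_CC · R2/(R1 + R2) = 43.5 × 17.1/(19.90 + 17.1) = 20.10 V.
With V_CC suppressed (replaced by a short), R_th = R1 ‖ R2 = (19.90 × 17.1)/(19.90 + 17.1) = 9.197 kΩ.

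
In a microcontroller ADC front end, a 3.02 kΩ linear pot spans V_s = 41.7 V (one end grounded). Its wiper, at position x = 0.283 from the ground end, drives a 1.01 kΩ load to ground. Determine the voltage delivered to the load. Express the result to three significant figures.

Lower segment x·R_p = 0.8547 kΩ; upper segment (1−x)·R_p = 2.165 kΩ.
R_L loads the lower segment: effective lower R = 0.4629 kΩ.
V_out = 41.7 × 0.4629/(2.165 + 0.4629) = 7.345 V.

V_out ≈ 7.34 V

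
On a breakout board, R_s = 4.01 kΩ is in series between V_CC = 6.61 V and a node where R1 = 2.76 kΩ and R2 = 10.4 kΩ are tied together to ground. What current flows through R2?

I ≈ 0.224 mA

Combine the parallel branches: R_p = (1/2.76 + 1/10.4)⁻¹ = 2.181 kΩ.
V_A by voltage divider: V_A = 6.61 × 2.181/(4.01 + 2.181) = 2.329 V.
I(R2) = V_A / R2 = 2.329/10.4 = 0.2239 mA.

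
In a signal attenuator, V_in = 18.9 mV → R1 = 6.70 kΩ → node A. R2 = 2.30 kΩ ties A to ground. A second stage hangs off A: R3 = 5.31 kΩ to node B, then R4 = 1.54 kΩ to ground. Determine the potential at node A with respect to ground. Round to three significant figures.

V_A ≈ 3.86 mV

Looking into the second stage from A: R3 + R4 = 6.850 kΩ appears in parallel with R2.
Effective lower resistance at A: R2 ‖ 6.850 = 1.722 kΩ.
V_A = 18.9 × 1.722/(6.70 + 1.722) = 3.864 mV.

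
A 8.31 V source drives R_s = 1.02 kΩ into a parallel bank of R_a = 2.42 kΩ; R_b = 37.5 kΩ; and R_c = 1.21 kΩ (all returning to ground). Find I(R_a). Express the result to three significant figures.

I ≈ 1.50 mA

Equivalent of the parallel group: R_p = 0.7897 kΩ.
V_A by voltage divider: V_A = 8.31 × 0.7897/(1.02 + 0.7897) = 3.626 V.
Branch current I = V_A/R_a = 3.626/2.42 = 1.498 mA.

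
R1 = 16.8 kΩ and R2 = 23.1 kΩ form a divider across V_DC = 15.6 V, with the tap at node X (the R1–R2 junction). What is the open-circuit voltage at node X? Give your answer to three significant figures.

V_th is the unloaded tap voltage: V_DC · R2/(R1+R2) = 15.6 × 0.5789 = 9.032 V.

V_th ≈ 9.03 V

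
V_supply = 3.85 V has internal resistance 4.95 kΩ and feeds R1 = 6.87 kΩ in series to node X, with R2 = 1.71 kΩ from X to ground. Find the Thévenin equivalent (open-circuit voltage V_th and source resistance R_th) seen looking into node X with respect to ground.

V_th ≈ 0.487 V, R_th ≈ 1.49 kΩ

R1' = 4.95 + 6.87 = 11.82 kΩ (source resistance + R1).
With X open, the divider is unloaded: V_th = 3.85 × 1.71/13.53 = 0.4866 V.
Zeroing V_supply shorts the top of R1' to ground, so R_th = R1' ‖ R2 = 1.494 kΩ.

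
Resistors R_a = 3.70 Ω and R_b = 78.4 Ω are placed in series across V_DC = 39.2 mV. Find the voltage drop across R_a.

Total series resistance ΣR = 3.70 + 78.4 = 82.10 Ω.
By the voltage-divider rule, V = 39.2 × 3.700/82.10 = 1.767 mV.

V ≈ 1.77 mV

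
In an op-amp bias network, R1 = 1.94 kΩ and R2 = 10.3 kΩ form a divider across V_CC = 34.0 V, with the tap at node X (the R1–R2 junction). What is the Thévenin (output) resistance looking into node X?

With V_CC suppressed (replaced by a short), R_th = R1 ‖ R2 = (1.940 × 10.3)/(1.940 + 10.3) = 1.633 kΩ.

R_th ≈ 1.63 kΩ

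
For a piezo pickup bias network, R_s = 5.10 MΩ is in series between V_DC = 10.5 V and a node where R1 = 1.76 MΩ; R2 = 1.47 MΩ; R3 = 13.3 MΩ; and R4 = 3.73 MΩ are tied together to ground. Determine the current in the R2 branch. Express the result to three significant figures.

Equivalent of the parallel group: R_p = 0.6282 MΩ.
V_A = 10.5 × 0.6282/5.728 = 1.152 V.
I(R2) = V_A / R2 = 1.152/1.47 = 0.7834 µA.
(Equivalently: I_total = 1.833 µA, then current-divider fraction G_k/ΣG = 0.4274.)

I ≈ 0.783 µA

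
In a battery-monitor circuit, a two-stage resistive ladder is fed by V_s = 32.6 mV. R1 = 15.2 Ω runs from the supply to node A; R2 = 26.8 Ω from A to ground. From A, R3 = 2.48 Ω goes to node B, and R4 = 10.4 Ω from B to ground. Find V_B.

The second stage (R3 + R4 = 12.88 Ω) loads node A in parallel with R2.
Effective lower resistance at A: R2 ‖ 12.88 = 8.699 Ω.
V_A = 32.6 × 8.699/(15.2 + 8.699) = 11.87 mV.
Then the unloaded second divider: V_B = V_A × R4/(R3+R4) = 11.87 × 0.8075 = 9.581 mV.

V_B ≈ 9.58 mV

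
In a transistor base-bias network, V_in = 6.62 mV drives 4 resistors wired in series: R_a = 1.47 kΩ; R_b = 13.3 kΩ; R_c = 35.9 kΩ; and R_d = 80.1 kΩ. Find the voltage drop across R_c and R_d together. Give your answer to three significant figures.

Series total: ΣR = 1.47 + 13.3 + 35.9 + 80.1 = 130.8 kΩ.
R_{R_c..R_d} = 35.9 + 80.1 = 116.0 kΩ.
V = V_in · R/ΣR = 6.62 × 0.8871 = 5.872 mV.

V ≈ 5.87 mV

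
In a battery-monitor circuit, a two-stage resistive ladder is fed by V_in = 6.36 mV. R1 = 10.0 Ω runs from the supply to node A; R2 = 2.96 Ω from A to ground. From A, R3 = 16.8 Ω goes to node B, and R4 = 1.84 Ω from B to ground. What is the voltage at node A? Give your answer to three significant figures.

V_A ≈ 1.29 mV

Looking into the second stage from A: R3 + R4 = 18.64 Ω appears in parallel with R2.
R2 ‖ (R3+R4) = 2.554 Ω.
V_A = 6.36 × 2.554/(10.0 + 2.554) = 1.294 mV.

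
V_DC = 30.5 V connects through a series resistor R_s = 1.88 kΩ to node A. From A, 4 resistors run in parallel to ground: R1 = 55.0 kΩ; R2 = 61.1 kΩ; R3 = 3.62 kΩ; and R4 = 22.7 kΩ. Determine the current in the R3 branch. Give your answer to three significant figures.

I ≈ 5.05 mA

Equivalent of the parallel group: R_p = 2.818 kΩ.
V_A = 30.5 × 2.818/4.698 = 18.30 V.
Branch current I = V_A/R3 = 18.30/3.62 = 5.054 mA.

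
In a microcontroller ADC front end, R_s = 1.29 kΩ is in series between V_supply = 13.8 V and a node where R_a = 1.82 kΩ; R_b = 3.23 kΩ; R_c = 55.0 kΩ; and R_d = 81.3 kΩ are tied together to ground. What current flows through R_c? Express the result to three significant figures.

Equivalent of the parallel group: R_p = 1.124 kΩ.
V_A = 13.8 × 1.124/2.414 = 6.426 V.
I(R_c) = V_A / R_c = 6.426/55.0 = 0.1168 mA.

I ≈ 0.117 mA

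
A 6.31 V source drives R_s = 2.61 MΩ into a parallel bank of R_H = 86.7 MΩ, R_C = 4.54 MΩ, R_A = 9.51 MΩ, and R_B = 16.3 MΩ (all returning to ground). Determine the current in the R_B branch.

I ≈ 0.190 µA

Equivalent of the parallel group: R_p = 2.511 MΩ.
Node voltage V_A = V_DC · R_p/(R_s + R_p) = 6.31 × 0.4903 = 3.094 V.
Branch current I = V_A/R_B = 3.094/16.3 = 0.1898 µA.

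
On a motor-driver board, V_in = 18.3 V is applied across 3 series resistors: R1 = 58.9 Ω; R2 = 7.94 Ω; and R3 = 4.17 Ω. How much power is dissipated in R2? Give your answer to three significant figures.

P ≈ 0.527 W

The common current is I = 18.3/71.01 = 0.2577 A.
V(R2) = I·R = 2.046 V; P = V·I = 2.046 × 0.2577 = 0.5273 W.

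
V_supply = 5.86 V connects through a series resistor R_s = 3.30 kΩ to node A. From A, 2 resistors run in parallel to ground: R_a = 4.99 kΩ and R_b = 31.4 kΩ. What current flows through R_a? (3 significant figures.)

Combine the parallel branches: R_p = (1/4.99 + 1/31.4)⁻¹ = 4.306 kΩ.
Node voltage V_A = V_supply · R_p/(R_s + R_p) = 5.86 × 0.5661 = 3.317 V.
I(R_a) = V_A / R_a = 3.317/4.99 = 0.6648 mA.
(Check via current divider: I_total = 0.7705 mA; share G_k/ΣG = 0.8629 → same result.)

I ≈ 0.665 mA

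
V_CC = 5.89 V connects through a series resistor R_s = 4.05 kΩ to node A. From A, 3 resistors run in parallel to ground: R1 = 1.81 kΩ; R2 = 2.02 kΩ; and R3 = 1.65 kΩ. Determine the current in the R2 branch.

I ≈ 0.379 mA

Combine the parallel branches: R_p = (1/1.81 + 1/2.02 + 1/1.65)⁻¹ = 0.6047 kΩ.
V_A = 5.89 × 0.6047/4.655 = 0.7652 V.
I(R2) = V_A / R2 = 0.7652/2.02 = 0.3788 mA.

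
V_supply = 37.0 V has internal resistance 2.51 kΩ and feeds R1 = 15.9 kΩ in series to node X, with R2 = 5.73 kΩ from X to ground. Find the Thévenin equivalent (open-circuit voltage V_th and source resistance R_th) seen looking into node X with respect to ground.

R1' = 2.51 + 15.9 = 18.41 kΩ (source resistance + R1).
V_th is the unloaded tap voltage: V_supply · R2/(R1'+R2) = 37.0 × 0.2374 = 8.783 V.
Looking into X with the source shorted: R_th = R1'·R2/(R1'+R2) = 18.41 × 5.73/24.14 = 4.370 kΩ.

V_th ≈ 8.78 V, R_th ≈ 4.37 kΩ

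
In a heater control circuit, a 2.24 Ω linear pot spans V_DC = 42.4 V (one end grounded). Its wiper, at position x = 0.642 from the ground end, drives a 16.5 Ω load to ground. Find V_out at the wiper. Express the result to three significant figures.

The pot divides into 0.8019 Ω above the wiper and 1.438 Ω below.
Lower segment in parallel with the load: 1.438 ‖ 16.5 = 1.323 Ω.
V_out = 42.4 × 1.323/(0.8019 + 1.323) = 26.40 V.

V_out ≈ 26.4 V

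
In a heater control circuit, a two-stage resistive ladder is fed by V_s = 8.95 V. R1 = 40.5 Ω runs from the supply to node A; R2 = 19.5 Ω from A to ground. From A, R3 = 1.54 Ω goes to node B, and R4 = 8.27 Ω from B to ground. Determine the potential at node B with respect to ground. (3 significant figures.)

V_B ≈ 1.05 V

The second stage (R3 + R4 = 9.810 Ω) loads node A in parallel with R2.
Effective lower resistance at A: R2 ‖ 9.810 = 6.527 Ω.
So V_A = 8.95 × 0.1388 = 1.242 V.
V_B = V_A × 0.8430 = 1.047 V.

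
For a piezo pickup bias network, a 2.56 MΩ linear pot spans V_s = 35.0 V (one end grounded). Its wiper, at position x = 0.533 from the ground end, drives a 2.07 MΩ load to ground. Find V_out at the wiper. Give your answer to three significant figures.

The pot divides into 1.196 MΩ above the wiper and 1.364 MΩ below.
R_L loads the lower segment: effective lower R = 0.8224 MΩ.
V_out = 35.0 × 0.8224/(1.196 + 0.8224) = 14.26 V.

V_out ≈ 14.3 V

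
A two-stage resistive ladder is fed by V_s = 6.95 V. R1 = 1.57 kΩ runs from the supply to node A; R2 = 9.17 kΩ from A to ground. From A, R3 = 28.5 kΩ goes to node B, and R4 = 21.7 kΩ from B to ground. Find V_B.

The second stage (R3 + R4 = 50.20 kΩ) loads node A in parallel with R2.
Effective lower resistance at A: R2 ‖ 50.20 = 7.754 kΩ.
First divider: V_A = V_s · 7.754/(1.57 + 7.754) = 5.780 V.
Stage 2 is unloaded, so V_B = V_A · R4/(R3+R4) = 5.780 × 21.7/50.20 = 2.498 V.

V_B ≈ 2.50 V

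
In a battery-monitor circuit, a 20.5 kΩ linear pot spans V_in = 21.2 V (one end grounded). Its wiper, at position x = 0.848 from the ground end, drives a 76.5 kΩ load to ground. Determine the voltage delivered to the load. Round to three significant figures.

Lower segment x·R_p = 17.38 kΩ; upper segment (1−x)·R_p = 3.116 kΩ.
Lower segment in parallel with the load: 17.38 ‖ 76.5 = 14.17 kΩ.
Then V_out = V_in · 14.17/(3.116 + 14.17) = 17.38 V.

V_out ≈ 17.4 V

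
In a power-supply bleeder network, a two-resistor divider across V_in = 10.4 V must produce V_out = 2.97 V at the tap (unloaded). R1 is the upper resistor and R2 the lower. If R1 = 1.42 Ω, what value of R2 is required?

V_out/V_in = R2/(R1+R2) = 0.2856.
R2 = R1 · 0.2856/(1 − 0.2856) = 0.5676 Ω.

R2 ≈ 0.568 Ω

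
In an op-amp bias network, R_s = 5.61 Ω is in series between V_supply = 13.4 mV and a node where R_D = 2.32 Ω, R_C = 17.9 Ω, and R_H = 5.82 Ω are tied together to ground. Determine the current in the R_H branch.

Equivalent of the parallel group: R_p = 1.518 Ω.
Node voltage V_A = V_supply · R_p/(R_s + R_p) = 13.4 × 0.2130 = 2.854 mV.
I(R_H) = V_A / R_H = 2.854/5.82 = 0.4904 mA.
(Equivalently: I_total = 1.880 mA, then current-divider fraction G_k/ΣG = 0.2608.)

I ≈ 0.490 mA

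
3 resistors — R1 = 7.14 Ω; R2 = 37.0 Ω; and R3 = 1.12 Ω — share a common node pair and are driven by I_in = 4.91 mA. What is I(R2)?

Conductances: ΣG = 1/7.14 + 1/37.0 + 1/1.12 = 1.060 (1/Ω).
R2 takes the fraction G_k/ΣG = 0.02703/1.060 = 0.02550, so I = 4.91 × 0.02550 = 0.1252 mA.

I ≈ 0.125 mA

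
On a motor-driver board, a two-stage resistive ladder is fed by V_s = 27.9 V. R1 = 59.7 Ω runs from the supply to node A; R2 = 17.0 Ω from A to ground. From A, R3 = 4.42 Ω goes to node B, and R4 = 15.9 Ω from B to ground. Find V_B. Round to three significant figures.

V_B ≈ 2.93 V

The second stage (R3 + R4 = 20.32 Ω) loads node A in parallel with R2.
Effective lower resistance at A: R2 ‖ 20.32 = 9.256 Ω.
So V_A = 27.9 × 0.1342 = 3.745 V.
Then the unloaded second divider: V_B = V_A × R4/(R3+R4) = 3.745 × 0.7825 = 2.930 V.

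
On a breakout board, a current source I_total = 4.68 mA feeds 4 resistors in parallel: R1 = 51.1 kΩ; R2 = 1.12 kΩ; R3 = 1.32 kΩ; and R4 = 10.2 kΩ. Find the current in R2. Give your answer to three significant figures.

Conductances: ΣG = 1/51.1 + 1/1.12 + 1/1.32 + 1/10.2 = 1.768 (1/kΩ).
By the current-divider rule, I = I_total · G_k/ΣG = 4.68 × 0.5050 = 2.363 mA.

I ≈ 2.36 mA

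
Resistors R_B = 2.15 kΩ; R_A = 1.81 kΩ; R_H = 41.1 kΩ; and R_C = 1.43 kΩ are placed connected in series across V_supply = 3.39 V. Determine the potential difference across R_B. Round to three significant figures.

V ≈ 0.157 V

Series total: ΣR = 2.15 + 1.81 + 41.1 + 1.43 = 46.49 kΩ.
Voltage divider: V = V_supply · (2.150 / 46.49) = 3.39 × 0.04625 = 0.1568 V.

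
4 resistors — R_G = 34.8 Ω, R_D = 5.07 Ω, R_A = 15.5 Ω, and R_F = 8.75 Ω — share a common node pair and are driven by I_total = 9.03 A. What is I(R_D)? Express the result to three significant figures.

Total conductance ΣG = 1/34.8 + 1/5.07 + 1/15.5 + 1/8.75 = 0.4048 (units of 1/Ω).
By the current-divider rule, I = I_total · G_k/ΣG = 9.03 × 0.4873 = 4.400 A.

I ≈ 4.40 A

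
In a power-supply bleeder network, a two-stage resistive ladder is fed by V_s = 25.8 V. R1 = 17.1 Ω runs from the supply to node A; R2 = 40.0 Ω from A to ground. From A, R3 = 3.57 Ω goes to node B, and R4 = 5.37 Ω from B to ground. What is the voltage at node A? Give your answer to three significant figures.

V_A ≈ 7.72 V

Looking into the second stage from A: R3 + R4 = 8.940 Ω appears in parallel with R2.
R2 ‖ (R3+R4) = 7.307 Ω.
First divider: V_A = V_s · 7.307/(17.1 + 7.307) = 7.724 V.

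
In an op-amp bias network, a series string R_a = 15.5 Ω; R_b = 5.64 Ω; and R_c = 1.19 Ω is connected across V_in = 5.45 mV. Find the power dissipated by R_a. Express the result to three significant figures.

P ≈ 0.923 µW

ΣR = 22.33 Ω → I = 5.45/22.33 = 0.2441 mA.
V(R_a) = I·R = 3.783 mV; P = V·I = 3.783 × 0.2441 = 0.9233 µW.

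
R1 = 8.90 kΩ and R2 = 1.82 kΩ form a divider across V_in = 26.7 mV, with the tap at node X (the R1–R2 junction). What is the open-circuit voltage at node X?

V_th ≈ 4.53 mV

V_th is the unloaded tap voltage: V_in · R2/(R1+R2) = 26.7 × 0.1698 = 4.533 mV.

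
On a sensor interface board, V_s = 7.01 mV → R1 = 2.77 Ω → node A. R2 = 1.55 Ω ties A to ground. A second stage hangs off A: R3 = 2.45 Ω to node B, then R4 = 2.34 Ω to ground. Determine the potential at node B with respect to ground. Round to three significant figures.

V_B ≈ 1.02 mV

The second stage (R3 + R4 = 4.790 Ω) loads node A in parallel with R2.
R2 ‖ (R3+R4) = 1.171 Ω.
V_A = 7.01 × 1.171/(2.77 + 1.171) = 2.083 mV.
Then the unloaded second divider: V_B = V_A × R4/(R3+R4) = 2.083 × 0.4885 = 1.018 mV.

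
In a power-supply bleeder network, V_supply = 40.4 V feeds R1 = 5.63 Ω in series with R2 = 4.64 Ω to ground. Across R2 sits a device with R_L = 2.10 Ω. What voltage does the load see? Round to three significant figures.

V_out ≈ 8.25 V

R2 ‖ R_L = (4.64 × 2.10)/(4.64 + 2.10) = 1.446 Ω.
Then V_out = V_supply · R2'/(R1 + R2') = 40.4 × 1.446/7.076 = 8.254 V.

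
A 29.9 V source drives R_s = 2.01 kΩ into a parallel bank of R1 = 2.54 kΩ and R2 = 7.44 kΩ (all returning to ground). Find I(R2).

Combine the parallel branches: R_p = (1/2.54 + 1/7.44)⁻¹ = 1.894 kΩ.
Node voltage V_A = V_supply · R_p/(R_s + R_p) = 29.9 × 0.4851 = 14.50 V.
I(R2) = V_A / R2 = 14.50/7.44 = 1.949 mA.
(Check via current divider: I_total = 7.660 mA; share G_k/ΣG = 0.2545 → same result.)

I ≈ 1.95 mA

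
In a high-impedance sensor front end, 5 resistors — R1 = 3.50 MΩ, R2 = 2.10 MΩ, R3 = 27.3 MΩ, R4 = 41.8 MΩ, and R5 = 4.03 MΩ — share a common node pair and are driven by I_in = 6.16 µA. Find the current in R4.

ΣG = 1/3.50 + 1/2.10 + 1/27.3 + 1/41.8 + 1/4.03 = 1.071.
By the current-divider rule, I = I_in · G_k/ΣG = 6.16 × 0.02235 = 0.1377 µA.

I ≈ 0.138 µA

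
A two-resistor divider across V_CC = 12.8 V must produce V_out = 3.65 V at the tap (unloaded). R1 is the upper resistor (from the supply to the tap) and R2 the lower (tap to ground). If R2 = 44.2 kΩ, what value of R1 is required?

R1 ≈ 111 kΩ

V_out/V_CC = R2/(R1+R2) = 0.2852.
R1 = R2·(1/k − 1) = 44.2 × 2.507 = 110.8 kΩ.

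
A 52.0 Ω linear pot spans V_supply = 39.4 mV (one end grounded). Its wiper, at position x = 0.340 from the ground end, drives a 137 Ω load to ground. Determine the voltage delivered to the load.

The pot divides into 34.32 Ω above the wiper and 17.68 Ω below.
R_L loads the lower segment: effective lower R = 15.66 Ω.
Then V_out = V_supply · 15.66/(34.32 + 15.66) = 12.34 mV.

V_out ≈ 12.3 mV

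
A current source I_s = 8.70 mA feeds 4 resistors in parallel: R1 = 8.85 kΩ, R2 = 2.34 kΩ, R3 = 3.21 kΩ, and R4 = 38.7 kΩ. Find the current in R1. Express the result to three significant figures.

Total conductance ΣG = 1/8.85 + 1/2.34 + 1/3.21 + 1/38.7 = 0.8777 (units of 1/kΩ).
R1 takes the fraction G_k/ΣG = 0.1130/0.8777 = 0.1287, so I = 8.70 × 0.1287 = 1.120 mA.

I ≈ 1.12 mA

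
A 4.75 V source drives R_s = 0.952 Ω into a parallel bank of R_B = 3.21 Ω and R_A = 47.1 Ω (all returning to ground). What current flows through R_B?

Parallel bank: R_p = 1/(1/3.21 + 1/47.1) = 3.005 Ω.
V_A by voltage divider: V_A = 4.75 × 3.005/(0.952 + 3.005) = 3.607 V.
I(R_B) = V_A / R_B = 3.607/3.21 = 1.124 A.

I ≈ 1.12 A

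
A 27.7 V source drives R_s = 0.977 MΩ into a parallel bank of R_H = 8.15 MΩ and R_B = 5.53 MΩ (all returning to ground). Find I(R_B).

Equivalent of the parallel group: R_p = 3.295 MΩ.
Node voltage V_A = V_supply · R_p/(R_s + R_p) = 27.7 × 0.7713 = 21.36 V.
Branch current I = V_A/R_B = 21.36/5.53 = 3.863 µA.

I ≈ 3.86 µA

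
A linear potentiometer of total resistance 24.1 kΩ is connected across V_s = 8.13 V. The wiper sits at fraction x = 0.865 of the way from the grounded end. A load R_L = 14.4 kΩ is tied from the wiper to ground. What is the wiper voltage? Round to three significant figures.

V_out ≈ 5.88 V

Lower segment x·R_p = 20.85 kΩ; upper segment (1−x)·R_p = 3.254 kΩ.
(x·R_p) ‖ R_L = 8.517 kΩ.
Then V_out = V_s · 8.517/(3.254 + 8.517) = 5.883 V.
(Unloaded: V_out = x·V_s = 7.03 V.)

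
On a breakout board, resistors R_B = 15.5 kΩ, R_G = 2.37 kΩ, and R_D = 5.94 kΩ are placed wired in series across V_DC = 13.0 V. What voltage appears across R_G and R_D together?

Series total: ΣR = 15.5 + 2.37 + 5.94 = 23.81 kΩ.
R_{R_G..R_D} = 2.37 + 5.94 = 8.310 kΩ.
Voltage divider: V = V_DC · (8.310 / 23.81) = 13.0 × 0.3490 = 4.537 V.

V ≈ 4.54 V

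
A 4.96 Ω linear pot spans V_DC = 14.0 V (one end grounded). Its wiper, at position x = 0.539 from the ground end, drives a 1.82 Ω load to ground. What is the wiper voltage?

Lower segment x·R_p = 2.673 Ω; upper segment (1−x)·R_p = 2.287 Ω.
R_L loads the lower segment: effective lower R = 1.083 Ω.
Loaded-divider output: V_out = 14.0 × 0.3214 = 4.499 V.

V_out ≈ 4.50 V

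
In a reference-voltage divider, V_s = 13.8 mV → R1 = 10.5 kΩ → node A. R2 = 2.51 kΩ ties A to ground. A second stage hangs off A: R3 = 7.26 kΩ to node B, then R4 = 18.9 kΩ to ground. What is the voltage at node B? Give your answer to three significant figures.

The second stage (R3 + R4 = 26.16 kΩ) loads node A in parallel with R2.
R2 ‖ (R3+R4) = 2.290 kΩ.
So V_A = 13.8 × 0.1791 = 2.471 mV.
Then the unloaded second divider: V_B = V_A × R4/(R3+R4) = 2.471 × 0.7225 = 1.785 mV.

V_B ≈ 1.79 mV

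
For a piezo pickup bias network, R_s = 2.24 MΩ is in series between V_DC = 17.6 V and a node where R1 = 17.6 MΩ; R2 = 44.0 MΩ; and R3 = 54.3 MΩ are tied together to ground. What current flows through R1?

Equivalent of the parallel group: R_p = 10.21 MΩ.
V_A = 17.6 × 10.21/12.45 = 14.43 V.
I(R1) = V_A / R1 = 14.43/17.6 = 0.8201 µA.

I ≈ 0.820 µA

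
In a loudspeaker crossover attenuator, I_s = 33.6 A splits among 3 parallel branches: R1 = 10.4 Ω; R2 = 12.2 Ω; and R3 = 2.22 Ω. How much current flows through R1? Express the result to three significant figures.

I ≈ 5.14 A

Total conductance ΣG = 1/10.4 + 1/12.2 + 1/2.22 = 0.6286 (units of 1/Ω).
Current divider: I(R1) = I_s · G_k/ΣG = 33.6 × (0.09615/0.6286) = 33.6 × 0.1530 = 5.140 A.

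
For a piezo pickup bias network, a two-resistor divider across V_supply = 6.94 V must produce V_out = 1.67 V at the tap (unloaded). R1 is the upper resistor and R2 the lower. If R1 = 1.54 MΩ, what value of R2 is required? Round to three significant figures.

R2 ≈ 0.488 MΩ

V_out/V_supply = R2/(R1+R2) = 0.2406.
So R2 = R1 · V_out/(V_supply − V_out) = 1.54 × 1.67/(6.94 − 1.67) = 1.54 × 0.3169 = 0.4880 MΩ.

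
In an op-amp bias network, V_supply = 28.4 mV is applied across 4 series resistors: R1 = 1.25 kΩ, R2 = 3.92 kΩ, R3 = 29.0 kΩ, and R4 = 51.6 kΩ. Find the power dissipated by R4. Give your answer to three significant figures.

P ≈ 5.66 nW

Series current I = V_supply/ΣR = 28.4/85.77 = 0.3311 µA.
P(R4) = I²·R4 = (0.3311)² × 51.6 = 5.657 nW.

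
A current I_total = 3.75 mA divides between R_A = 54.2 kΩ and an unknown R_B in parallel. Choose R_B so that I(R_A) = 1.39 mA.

Two-branch current divider: I_A = I_total · R_B/(R_A + R_B).
1.39/3.75 = R_B/(R_A + R_B) → R_B = R_A · (0.3707)/(1 − 0.3707) = 54.2 × 0.5890 = 31.92 kΩ.

R_B ≈ 31.9 kΩ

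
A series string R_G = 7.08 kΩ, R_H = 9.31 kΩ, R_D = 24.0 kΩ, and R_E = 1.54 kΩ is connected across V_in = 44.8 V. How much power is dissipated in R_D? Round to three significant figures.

P ≈ 27.4 mW

The common current is I = 44.8/41.93 = 1.068 mA.
V(R_D) = I·R = 25.64 V; P = V·I = 25.64 × 1.068 = 27.40 mW.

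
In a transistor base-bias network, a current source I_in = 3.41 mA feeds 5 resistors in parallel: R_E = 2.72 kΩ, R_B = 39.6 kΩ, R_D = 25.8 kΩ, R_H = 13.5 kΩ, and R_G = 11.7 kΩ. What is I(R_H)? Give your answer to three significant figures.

I ≈ 0.427 mA

Total conductance ΣG = 1/2.72 + 1/39.6 + 1/25.8 + 1/13.5 + 1/11.7 = 0.5912 (units of 1/kΩ).
Current divider: I(R_H) = I_in · G_k/ΣG = 3.41 × (0.07407/0.5912) = 3.41 × 0.1253 = 0.4273 mA.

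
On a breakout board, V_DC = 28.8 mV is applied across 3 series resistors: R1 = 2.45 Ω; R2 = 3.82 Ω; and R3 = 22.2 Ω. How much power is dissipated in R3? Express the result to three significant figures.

Series current I = V_DC/ΣR = 28.8/28.47 = 1.012 mA.
P = I²R = 1.023 × 22.2 = 22.72 µW.

P ≈ 22.7 µW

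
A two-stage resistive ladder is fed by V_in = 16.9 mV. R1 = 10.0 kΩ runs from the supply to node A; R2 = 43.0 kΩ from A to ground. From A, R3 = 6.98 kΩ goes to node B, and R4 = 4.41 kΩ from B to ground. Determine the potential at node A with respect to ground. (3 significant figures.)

Node A sees R2 in parallel with the series input of stage 2, R3 + R4 = 11.39 kΩ.
Effective lower resistance at A: R2 ‖ 11.39 = 9.005 kΩ.
So V_A = 16.9 × 0.4738 = 8.008 mV.

V_A ≈ 8.01 mV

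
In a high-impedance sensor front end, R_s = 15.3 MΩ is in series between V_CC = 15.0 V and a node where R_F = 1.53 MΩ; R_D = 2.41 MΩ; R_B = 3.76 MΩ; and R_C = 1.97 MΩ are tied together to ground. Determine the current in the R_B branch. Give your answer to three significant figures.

I ≈ 0.137 µA

Combine the parallel branches: R_p = (1/1.53 + 1/2.41 + 1/3.76 + 1/1.97)⁻¹ = 0.5429 MΩ.
V_A = 15.0 × 0.5429/15.84 = 0.5140 V.
Branch current I = V_A/R_B = 0.5140/3.76 = 0.1367 µA.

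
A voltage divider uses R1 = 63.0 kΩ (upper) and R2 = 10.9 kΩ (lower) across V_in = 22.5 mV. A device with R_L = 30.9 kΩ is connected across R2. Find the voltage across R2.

V_out ≈ 2.55 mV

The load sits in parallel with R2, giving an effective lower resistance R2' = R2·R_L/(R2+R_L) = 8.058 kΩ.
Then V_out = V_in · R2'/(R1 + R2') = 22.5 × 8.058/71.06 = 2.551 mV.
(Unloaded it would be 3.32 mV; the load pulls it down.)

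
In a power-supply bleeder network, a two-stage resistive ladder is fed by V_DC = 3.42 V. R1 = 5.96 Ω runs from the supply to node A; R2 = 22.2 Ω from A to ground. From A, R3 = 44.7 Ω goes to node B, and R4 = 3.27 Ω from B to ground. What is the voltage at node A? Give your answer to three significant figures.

Node A sees R2 in parallel with the series input of stage 2, R3 + R4 = 47.97 Ω.
Effective lower resistance at A: R2 ‖ 47.97 = 15.18 Ω.
First divider: V_A = V_DC · 15.18/(5.96 + 15.18) = 2.456 V.

V_A ≈ 2.46 V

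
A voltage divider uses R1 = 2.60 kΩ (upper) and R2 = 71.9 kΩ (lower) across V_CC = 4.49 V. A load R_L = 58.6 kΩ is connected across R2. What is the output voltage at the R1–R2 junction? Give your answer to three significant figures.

R2 ‖ R_L = (71.9 × 58.6)/(71.9 + 58.6) = 32.29 kΩ.
Then V_out = V_CC · R2'/(R1 + R2') = 4.49 × 32.29/34.89 = 4.155 V.
(Unloaded it would be 4.33 V; the load pulls it down.)

V_out ≈ 4.16 V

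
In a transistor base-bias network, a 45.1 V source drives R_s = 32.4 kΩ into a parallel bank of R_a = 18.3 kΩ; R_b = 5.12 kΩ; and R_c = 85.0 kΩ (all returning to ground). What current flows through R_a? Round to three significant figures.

I ≈ 0.260 mA

Combine the parallel branches: R_p = (1/18.3 + 1/5.12 + 1/85.0)⁻¹ = 3.821 kΩ.
Node voltage V_A = V_supply · R_p/(R_s + R_p) = 45.1 × 0.1055 = 4.757 V.
I(R_a) = V_A / R_a = 4.757/18.3 = 0.2600 mA.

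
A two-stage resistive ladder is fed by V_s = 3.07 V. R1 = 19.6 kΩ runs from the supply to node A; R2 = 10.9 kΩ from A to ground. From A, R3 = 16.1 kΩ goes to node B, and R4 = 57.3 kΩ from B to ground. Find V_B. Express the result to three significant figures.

Node A sees R2 in parallel with the series input of stage 2, R3 + R4 = 73.40 kΩ.
R2 ‖ (R3+R4) = 9.491 kΩ.
So V_A = 3.07 × 0.3262 = 1.002 V.
Then the unloaded second divider: V_B = V_A × R4/(R3+R4) = 1.002 × 0.7807 = 0.7819 V.

V_B ≈ 0.782 V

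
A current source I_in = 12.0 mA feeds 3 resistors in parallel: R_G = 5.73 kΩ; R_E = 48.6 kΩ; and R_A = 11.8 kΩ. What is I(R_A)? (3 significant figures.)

Total conductance ΣG = 1/5.73 + 1/48.6 + 1/11.8 = 0.2798 (units of 1/kΩ).
R_A takes the fraction G_k/ΣG = 0.08475/0.2798 = 0.3028, so I = 12.0 × 0.3028 = 3.634 mA.

I ≈ 3.63 mA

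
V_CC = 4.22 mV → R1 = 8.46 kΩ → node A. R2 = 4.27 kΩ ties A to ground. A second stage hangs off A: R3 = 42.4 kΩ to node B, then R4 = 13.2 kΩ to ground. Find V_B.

The second stage (R3 + R4 = 55.60 kΩ) loads node A in parallel with R2.
R2 ‖ (R3+R4) = 3.965 kΩ.
V_A = 4.22 × 3.965/(8.46 + 3.965) = 1.347 mV.
V_B = V_A × 0.2374 = 0.3197 mV.

V_B ≈ 0.320 mV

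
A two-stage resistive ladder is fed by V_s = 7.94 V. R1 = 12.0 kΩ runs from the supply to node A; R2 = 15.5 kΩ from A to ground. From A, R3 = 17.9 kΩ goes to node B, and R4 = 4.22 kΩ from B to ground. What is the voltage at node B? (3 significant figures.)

V_B ≈ 0.654 V

Looking into the second stage from A: R3 + R4 = 22.12 kΩ appears in parallel with R2.
Effective lower resistance at A: R2 ‖ 22.12 = 9.114 kΩ.
First divider: V_A = V_s · 9.114/(12.0 + 9.114) = 3.427 V.
Then the unloaded second divider: V_B = V_A × R4/(R3+R4) = 3.427 × 0.1908 = 0.6539 V.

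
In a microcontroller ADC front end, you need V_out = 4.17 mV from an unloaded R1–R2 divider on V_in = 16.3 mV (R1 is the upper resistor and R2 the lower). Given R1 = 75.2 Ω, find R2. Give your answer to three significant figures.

The divider ratio is R2/(R1+R2) = 4.17/16.3 = 0.2558.
So R2 = R1 · V_out/(V_in − V_out) = 75.2 × 4.17/(16.3 − 4.17) = 75.2 × 0.3438 = 25.85 Ω.

R2 ≈ 25.9 Ω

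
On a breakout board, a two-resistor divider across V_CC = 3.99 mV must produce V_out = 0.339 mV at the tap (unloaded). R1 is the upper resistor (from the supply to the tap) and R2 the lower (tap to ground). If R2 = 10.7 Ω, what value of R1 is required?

R1 ≈ 115 Ω

The divider ratio is R2/(R1+R2) = 0.339/3.99 = 0.08496.
R1 = R2·(1/k − 1) = 10.7 × 10.77 = 115.2 Ω.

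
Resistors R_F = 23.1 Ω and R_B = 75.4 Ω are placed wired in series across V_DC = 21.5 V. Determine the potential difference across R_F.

V ≈ 5.04 V

Total series resistance ΣR = 23.1 + 75.4 = 98.50 Ω.
Voltage divider: V = V_DC · (23.10 / 98.50) = 21.5 × 0.2345 = 5.042 V.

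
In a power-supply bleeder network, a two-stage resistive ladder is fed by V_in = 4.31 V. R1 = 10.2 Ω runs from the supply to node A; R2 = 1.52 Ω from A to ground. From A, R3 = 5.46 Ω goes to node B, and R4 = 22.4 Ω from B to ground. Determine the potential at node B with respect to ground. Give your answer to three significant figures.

V_B ≈ 0.429 V

The second stage (R3 + R4 = 27.86 Ω) loads node A in parallel with R2.
Effective lower resistance at A: R2 ‖ 27.86 = 1.441 Ω.
So V_A = 4.31 × 0.1238 = 0.5336 V.
V_B = V_A × 0.8040 = 0.4291 V.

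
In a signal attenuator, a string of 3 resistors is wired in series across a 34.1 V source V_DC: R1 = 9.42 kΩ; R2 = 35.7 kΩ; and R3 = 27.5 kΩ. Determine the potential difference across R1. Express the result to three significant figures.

Series total: ΣR = 9.42 + 35.7 + 27.5 = 72.62 kΩ.
Voltage divider: V = V_DC · (9.420 / 72.62) = 34.1 × 0.1297 = 4.423 V.

V ≈ 4.42 V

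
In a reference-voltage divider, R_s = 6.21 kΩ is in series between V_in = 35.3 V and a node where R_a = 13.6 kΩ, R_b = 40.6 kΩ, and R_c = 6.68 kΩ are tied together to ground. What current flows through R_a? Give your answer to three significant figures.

Equivalent of the parallel group: R_p = 4.035 kΩ.
V_A = 35.3 × 4.035/10.24 = 13.90 V.
I(R_a) = V_A / R_a = 13.90/13.6 = 1.022 mA.
(Check via current divider: I_total = 3.446 mA; share G_k/ΣG = 0.2967 → same result.)

I ≈ 1.02 mA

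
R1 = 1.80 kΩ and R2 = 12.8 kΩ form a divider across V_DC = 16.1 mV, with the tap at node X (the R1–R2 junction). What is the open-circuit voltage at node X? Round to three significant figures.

V_th ≈ 14.1 mV

V_th is the unloaded tap voltage: V_DC · R2/(R1+R2) = 16.1 × 0.8767 = 14.12 mV.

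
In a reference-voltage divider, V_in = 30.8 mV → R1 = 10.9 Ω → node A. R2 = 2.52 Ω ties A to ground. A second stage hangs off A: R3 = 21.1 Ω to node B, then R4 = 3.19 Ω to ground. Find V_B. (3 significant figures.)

The second stage (R3 + R4 = 24.29 Ω) loads node A in parallel with R2.
R2 ‖ (R3+R4) = 2.283 Ω.
So V_A = 30.8 × 0.1732 = 5.334 mV.
Then the unloaded second divider: V_B = V_A × R4/(R3+R4) = 5.334 × 0.1313 = 0.7005 mV.

V_B ≈ 0.701 mV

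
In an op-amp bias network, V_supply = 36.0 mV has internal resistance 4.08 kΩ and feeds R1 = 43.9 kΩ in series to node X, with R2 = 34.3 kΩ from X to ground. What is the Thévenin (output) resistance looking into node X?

R1' = 4.08 + 43.9 = 47.98 kΩ (source resistance + R1).
Zeroing V_supply shorts the top of R1' to ground, so R_th = R1' ‖ R2 = 20.00 kΩ.

R_th ≈ 20.0 kΩ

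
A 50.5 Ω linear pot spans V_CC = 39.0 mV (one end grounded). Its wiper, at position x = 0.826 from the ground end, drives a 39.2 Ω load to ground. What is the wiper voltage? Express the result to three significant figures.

V_out ≈ 27.2 mV

The pot divides into 8.787 Ω above the wiper and 41.71 Ω below.
Lower segment in parallel with the load: 41.71 ‖ 39.2 = 20.21 Ω.
V_out = 39.0 × 20.21/(8.787 + 20.21) = 27.18 mV.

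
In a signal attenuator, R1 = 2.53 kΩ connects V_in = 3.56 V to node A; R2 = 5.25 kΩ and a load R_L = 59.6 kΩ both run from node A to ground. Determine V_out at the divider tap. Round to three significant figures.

V_out ≈ 2.34 V

R2 ‖ R_L = (5.25 × 59.6)/(5.25 + 59.6) = 4.825 kΩ.
Voltage divider with the loaded lower leg: V_out = 3.56 × 4.825/(2.53 + 4.825) = 3.56 × 0.6560 = 2.335 V.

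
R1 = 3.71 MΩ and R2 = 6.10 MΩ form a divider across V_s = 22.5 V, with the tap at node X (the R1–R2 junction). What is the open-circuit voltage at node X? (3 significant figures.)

V_th ≈ 14.0 V

With X open, the divider is unloaded: V_th = 22.5 × 6.10/9.810 = 13.99 V.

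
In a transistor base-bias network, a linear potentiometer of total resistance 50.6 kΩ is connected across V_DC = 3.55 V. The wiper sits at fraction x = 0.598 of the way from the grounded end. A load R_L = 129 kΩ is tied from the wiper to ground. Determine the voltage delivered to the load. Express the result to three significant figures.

Split the track: R_lower = x·R_p = 30.26 kΩ, R_upper = (1−x)·R_p = 20.34 kΩ.
(x·R_p) ‖ R_L = 24.51 kΩ.
V_out = 3.55 × 24.51/(20.34 + 24.51) = 1.940 V.
(Unloaded: V_out = x·V_DC = 2.12 V.)

V_out ≈ 1.94 V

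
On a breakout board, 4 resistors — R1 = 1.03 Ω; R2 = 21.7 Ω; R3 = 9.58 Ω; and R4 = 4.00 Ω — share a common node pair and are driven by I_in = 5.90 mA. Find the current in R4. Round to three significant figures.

ΣG = 1/1.03 + 1/21.7 + 1/9.58 + 1/4.00 = 1.371.
Current divider: I(R4) = I_in · G_k/ΣG = 5.90 × (0.2500/1.371) = 5.90 × 0.1823 = 1.076 mA.

I ≈ 1.08 mA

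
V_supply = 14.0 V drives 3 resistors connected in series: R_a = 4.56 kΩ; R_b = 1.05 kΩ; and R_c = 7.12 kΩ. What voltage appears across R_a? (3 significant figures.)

V ≈ 5.01 V

Series total: ΣR = 4.56 + 1.05 + 7.12 = 12.73 kΩ.
V = V_supply · R/ΣR = 14.0 × 0.3582 = 5.015 V.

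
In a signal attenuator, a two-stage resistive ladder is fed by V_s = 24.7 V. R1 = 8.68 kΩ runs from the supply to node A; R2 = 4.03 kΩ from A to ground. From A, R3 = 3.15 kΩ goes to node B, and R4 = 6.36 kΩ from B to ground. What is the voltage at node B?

Node A sees R2 in parallel with the series input of stage 2, R3 + R4 = 9.510 kΩ.
R2 ‖ (R3+R4) = 2.831 kΩ.
V_A = 24.7 × 2.831/(8.68 + 2.831) = 6.074 V.
Then the unloaded second divider: V_B = V_A × R4/(R3+R4) = 6.074 × 0.6688 = 4.062 V.

V_B ≈ 4.06 V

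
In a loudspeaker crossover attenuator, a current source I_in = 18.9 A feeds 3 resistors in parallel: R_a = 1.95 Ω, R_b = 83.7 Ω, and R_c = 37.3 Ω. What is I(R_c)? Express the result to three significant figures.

ΣG = 1/1.95 + 1/83.7 + 1/37.3 = 0.5516.
R_c takes the fraction G_k/ΣG = 0.02681/0.5516 = 0.04861, so I = 18.9 × 0.04861 = 0.9186 A.

I ≈ 0.919 A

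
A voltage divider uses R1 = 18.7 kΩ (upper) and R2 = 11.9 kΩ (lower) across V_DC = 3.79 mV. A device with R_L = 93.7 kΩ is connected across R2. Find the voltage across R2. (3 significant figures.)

V_out ≈ 1.37 mV

First combine the lower leg with the load: R2 ‖ R_L = 10.56 kΩ.
Then V_out = V_DC · R2'/(R1 + R2') = 3.79 × 10.56/29.26 = 1.368 mV.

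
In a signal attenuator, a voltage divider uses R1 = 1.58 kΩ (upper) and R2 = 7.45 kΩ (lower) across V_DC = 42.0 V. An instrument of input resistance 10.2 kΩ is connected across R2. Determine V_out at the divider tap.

The load sits in parallel with R2, giving an effective lower resistance R2' = R2·R_L/(R2+R_L) = 4.305 kΩ.
Now apply the divider: V_out = 42.0 × 0.7315 = 30.72 V.
(Unloaded it would be 34.7 V; the load pulls it down.)

V_out ≈ 30.7 V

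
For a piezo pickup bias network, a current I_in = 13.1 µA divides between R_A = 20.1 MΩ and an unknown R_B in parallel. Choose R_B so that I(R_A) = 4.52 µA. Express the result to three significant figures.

R_B ≈ 10.6 MΩ

The fraction through R_A equals R_B/(R_A+R_B).
4.52/13.1 = R_B/(R_A + R_B) → R_B = R_A · (0.3450)/(1 − 0.3450) = 20.1 × 0.5268 = 10.59 MΩ.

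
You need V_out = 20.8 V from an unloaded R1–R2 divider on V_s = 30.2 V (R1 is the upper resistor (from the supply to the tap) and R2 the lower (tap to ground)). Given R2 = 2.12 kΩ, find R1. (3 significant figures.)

R1 ≈ 0.958 kΩ

V_out/V_s = R2/(R1+R2) = 0.6887.
R1 = R2·(1/k − 1) = 2.12 × 0.4519 = 0.9581 kΩ.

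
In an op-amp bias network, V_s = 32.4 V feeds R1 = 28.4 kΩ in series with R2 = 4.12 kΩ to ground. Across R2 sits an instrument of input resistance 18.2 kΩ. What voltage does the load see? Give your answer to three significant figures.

V_out ≈ 3.43 V

The load sits in parallel with R2, giving an effective lower resistance R2' = R2·R_L/(R2+R_L) = 3.359 kΩ.
Now apply the divider: V_out = 32.4 × 0.1058 = 3.427 V.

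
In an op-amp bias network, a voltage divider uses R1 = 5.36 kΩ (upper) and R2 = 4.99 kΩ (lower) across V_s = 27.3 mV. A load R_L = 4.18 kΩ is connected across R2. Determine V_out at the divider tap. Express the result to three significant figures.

V_out ≈ 8.13 mV

R2 ‖ R_L = (4.99 × 4.18)/(4.99 + 4.18) = 2.275 kΩ.
Then V_out = V_s · R2'/(R1 + R2') = 27.3 × 2.275/7.635 = 8.134 mV.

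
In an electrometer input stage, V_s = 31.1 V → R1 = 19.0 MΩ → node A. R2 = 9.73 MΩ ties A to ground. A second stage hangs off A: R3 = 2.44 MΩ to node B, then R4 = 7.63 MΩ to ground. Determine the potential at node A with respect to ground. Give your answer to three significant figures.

The second stage (R3 + R4 = 10.07 MΩ) loads node A in parallel with R2.
Effective lower resistance at A: R2 ‖ 10.07 = 4.949 MΩ.
V_A = 31.1 × 4.949/(19.0 + 4.949) = 6.426 V.

V_A ≈ 6.43 V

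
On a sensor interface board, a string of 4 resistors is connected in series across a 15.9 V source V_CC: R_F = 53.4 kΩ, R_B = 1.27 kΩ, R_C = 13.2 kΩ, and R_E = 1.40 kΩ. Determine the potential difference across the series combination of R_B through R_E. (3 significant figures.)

ΣR = 53.4 + 1.27 + 13.2 + 1.40 = 69.27 kΩ.
R_{R_B..R_E} = 1.27 + 13.2 + 1.40 = 15.87 kΩ.
V = V_CC · R/ΣR = 15.9 × 0.2291 = 3.643 V.

V ≈ 3.64 V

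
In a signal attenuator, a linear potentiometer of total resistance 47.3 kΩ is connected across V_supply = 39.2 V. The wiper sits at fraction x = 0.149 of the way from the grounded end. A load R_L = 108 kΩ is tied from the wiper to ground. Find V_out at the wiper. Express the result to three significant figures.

V_out ≈ 5.53 V

Split the track: R_lower = x·R_p = 7.048 kΩ, R_upper = (1−x)·R_p = 40.25 kΩ.
(x·R_p) ‖ R_L = 6.616 kΩ.
Loaded-divider output: V_out = 39.2 × 0.1412 = 5.534 V.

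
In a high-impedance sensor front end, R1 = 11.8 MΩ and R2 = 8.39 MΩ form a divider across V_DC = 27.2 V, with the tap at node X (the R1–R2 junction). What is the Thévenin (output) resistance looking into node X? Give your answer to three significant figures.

With V_DC suppressed (replaced by a short), R_th = R1 ‖ R2 = (11.80 × 8.39)/(11.80 + 8.39) = 4.904 MΩ.

R_th ≈ 4.90 MΩ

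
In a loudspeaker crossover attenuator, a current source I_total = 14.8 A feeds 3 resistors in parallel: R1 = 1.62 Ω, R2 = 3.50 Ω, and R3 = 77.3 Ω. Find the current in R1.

I ≈ 9.97 A

ΣG = 1/1.62 + 1/3.50 + 1/77.3 = 0.9159.
Current divider: I(R1) = I_total · G_k/ΣG = 14.8 × (0.6173/0.9159) = 14.8 × 0.6739 = 9.974 A.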